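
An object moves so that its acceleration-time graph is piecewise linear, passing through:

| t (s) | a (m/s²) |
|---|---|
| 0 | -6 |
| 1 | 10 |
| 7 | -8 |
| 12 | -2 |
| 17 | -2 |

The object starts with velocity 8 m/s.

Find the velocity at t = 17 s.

Δv equals the area under the a-t graph; then v = v₀ + Δv.
0–1 s: ½(-6 + 10)(1) = 2 m/s
1–7 s: ½(10 + -8)(6) = 6 m/s
7–12 s: ½(-8 + -2)(5) = -25 m/s
12–17 s: -2 × 5 = -10 m/s
Δv = -27 m/s, so v(17) = 8 + (-27) = -19 m/s.

-19 m/s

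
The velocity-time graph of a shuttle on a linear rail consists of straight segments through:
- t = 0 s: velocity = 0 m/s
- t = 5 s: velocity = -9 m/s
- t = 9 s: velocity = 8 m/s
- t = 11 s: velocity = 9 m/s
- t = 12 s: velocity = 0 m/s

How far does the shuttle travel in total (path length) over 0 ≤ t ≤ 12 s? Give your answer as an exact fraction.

Distance (not displacement) is the total path length: add the absolute areas under v-t.
0–5 s: |½(0 + -9)(5)| = 22.5 m
5–9 s: v = 0 at t = 121/17 s; triangle areas 162/17 + 128/17 = 290/17 m
9–11 s: |½(8 + 9)(2)| = 17 m
11–12 s: |½(9 + 0)(1)| = 4.5 m
Total distance = 1038/17 m

1038/17 m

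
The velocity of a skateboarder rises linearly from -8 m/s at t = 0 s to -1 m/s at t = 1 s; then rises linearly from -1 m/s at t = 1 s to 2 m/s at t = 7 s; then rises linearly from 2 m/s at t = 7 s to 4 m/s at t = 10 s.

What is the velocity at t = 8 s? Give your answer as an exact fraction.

8/3 m/s

On 7–10 s the graph is linear from 2 to 4 m/s: v(8) = 2 + (4 − 2)·(8 − 7)/(10 − 7) = 8/3 m/s.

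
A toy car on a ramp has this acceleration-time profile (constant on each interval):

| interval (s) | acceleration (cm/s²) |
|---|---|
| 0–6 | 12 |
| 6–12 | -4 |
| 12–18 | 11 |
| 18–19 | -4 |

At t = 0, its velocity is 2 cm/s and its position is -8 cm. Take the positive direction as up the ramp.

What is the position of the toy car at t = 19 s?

1204 cm

On each constant-a segment, Δv = aΔt and Δx = v₀Δt + ½aΔt²; chain segment to segment.
0–6 s: v starts 2 cm/s; Δx = 2·6 + ½·12·6² = 228 cm; v ends 74 cm/s.
6–12 s: v starts 74 cm/s; Δx = 74·6 + ½·-4·6² = 372 cm; v ends 50 cm/s.
12–18 s: v starts 50 cm/s; Δx = 50·6 + ½·11·6² = 498 cm; v ends 116 cm/s.
18–19 s: v starts 116 cm/s; Δx = 116·1 + ½·-4·1² = 114 cm; v ends 112 cm/s.
x(19) = -8 + Σ Δx = 1204 cm.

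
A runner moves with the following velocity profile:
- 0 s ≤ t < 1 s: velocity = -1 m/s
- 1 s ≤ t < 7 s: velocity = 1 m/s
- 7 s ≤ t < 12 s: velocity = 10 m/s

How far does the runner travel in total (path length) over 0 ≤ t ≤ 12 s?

57 m

Total distance travelled is ∫|v| dt — sum the magnitudes of each area piece.
0–1 s: |-1| × 1 = 1 m
1–7 s: |1| × 6 = 6 m
7–12 s: |10| × 5 = 50 m
Total distance = 57 m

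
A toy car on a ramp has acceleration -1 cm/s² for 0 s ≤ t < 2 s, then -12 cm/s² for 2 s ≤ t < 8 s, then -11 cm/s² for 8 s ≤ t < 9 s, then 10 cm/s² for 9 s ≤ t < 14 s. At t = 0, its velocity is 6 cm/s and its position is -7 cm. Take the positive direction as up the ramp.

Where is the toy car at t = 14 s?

-532.5 cm

On each constant-a segment, Δv = aΔt and Δx = v₀Δt + ½aΔt²; chain segment to segment.
0–2 s: v starts 6 cm/s; Δx = 6·2 + ½·-1·2² = 10 cm; v ends 4 cm/s.
2–8 s: v starts 4 cm/s; Δx = 4·6 + ½·-12·6² = -192 cm; v ends -68 cm/s.
8–9 s: v starts -68 cm/s; Δx = -68·1 + ½·-11·1² = -73.5 cm; v ends -79 cm/s.
9–14 s: v starts -79 cm/s; Δx = -79·5 + ½·10·5² = -270 cm; v ends -29 cm/s.
x(14) = -7 + Σ Δx = -532.5 cm.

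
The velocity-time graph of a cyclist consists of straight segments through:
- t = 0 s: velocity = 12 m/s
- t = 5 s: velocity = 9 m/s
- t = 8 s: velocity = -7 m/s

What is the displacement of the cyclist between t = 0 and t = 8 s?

55.5 m

Net displacement equals the area under the velocity-time graph (areas below the axis count negative).
0–5 s: ½(12 + 9)(5) = 52.5 m
5–8 s: ½(9 + -7)(3) = 3 m
Net displacement = 55.5 m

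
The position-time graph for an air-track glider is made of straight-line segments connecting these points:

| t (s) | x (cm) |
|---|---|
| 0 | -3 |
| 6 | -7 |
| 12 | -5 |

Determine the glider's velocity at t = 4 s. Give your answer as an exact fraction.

-2/3 cm/s

Velocity is the slope of the x-t graph on 0–6 s: (-7 − -3)/(6 − 0) = -2/3 cm/s.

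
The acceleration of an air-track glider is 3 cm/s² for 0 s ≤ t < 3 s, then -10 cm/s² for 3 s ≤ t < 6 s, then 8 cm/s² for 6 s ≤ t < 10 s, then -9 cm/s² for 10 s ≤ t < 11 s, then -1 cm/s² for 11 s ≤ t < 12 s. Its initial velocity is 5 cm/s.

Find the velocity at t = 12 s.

Δv equals the area under the a-t graph; then v = v₀ + Δv.
0–3 s: 3 × 3 = 9 cm/s
3–6 s: -10 × 3 = -30 cm/s
6–10 s: 8 × 4 = 32 cm/s
10–11 s: -9 × 1 = -9 cm/s
11–12 s: -1 × 1 = -1 cm/s
Δv = 1 cm/s, so v(12) = 5 + (1) = 6 cm/s.

6 cm/s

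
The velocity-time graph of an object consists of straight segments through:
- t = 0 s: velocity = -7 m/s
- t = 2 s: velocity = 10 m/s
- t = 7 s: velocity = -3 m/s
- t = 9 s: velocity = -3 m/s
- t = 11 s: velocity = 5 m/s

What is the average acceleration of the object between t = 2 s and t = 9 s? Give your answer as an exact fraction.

-13/7 m/s²

Average acceleration = Δv/Δt = (-3 − 10)/(9 − 2) = -13/7 m/s².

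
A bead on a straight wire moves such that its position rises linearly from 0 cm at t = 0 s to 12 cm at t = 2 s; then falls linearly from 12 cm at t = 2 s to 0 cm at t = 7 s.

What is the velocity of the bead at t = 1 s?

Velocity is the slope of the x-t graph on 0–2 s: (12 − 0)/(2 − 0) = 6 cm/s.

6 cm/s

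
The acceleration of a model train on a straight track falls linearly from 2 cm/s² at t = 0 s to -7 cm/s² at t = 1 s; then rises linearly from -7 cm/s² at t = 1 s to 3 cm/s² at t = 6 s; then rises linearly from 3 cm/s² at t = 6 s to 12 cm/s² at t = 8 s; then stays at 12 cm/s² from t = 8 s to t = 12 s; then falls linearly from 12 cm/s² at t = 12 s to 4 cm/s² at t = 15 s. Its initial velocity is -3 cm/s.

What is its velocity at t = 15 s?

71.5 cm/s

Δv equals the area under the a-t graph; then v = v₀ + Δv.
0–1 s: ½(2 + -7)(1) = -2.5 cm/s
1–6 s: ½(-7 + 3)(5) = -10 cm/s
6–8 s: ½(3 + 12)(2) = 15 cm/s
8–12 s: 12 × 4 = 48 cm/s
12–15 s: ½(12 + 4)(3) = 24 cm/s
Δv = 74.5 cm/s, so v(15) = -3 + (74.5) = 71.5 cm/s.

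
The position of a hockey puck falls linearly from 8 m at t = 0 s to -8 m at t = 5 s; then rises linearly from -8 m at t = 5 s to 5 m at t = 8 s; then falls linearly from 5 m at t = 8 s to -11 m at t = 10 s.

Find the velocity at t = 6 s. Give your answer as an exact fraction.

13/3 m/s

Velocity is the slope of the x-t graph on 5–8 s: (5 − -8)/(8 − 5) = 13/3 m/s.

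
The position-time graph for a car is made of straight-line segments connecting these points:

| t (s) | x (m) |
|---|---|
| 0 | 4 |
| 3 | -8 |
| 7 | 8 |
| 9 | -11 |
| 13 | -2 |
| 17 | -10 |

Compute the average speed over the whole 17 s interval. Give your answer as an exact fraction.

Average speed = (total path length)/(elapsed time); on a piecewise-linear x-t graph the path length is Σ|Δx|.
0–3 s: |Δx| = |-8 − 4| = 12 m
3–7 s: |Δx| = |8 − -8| = 16 m
7–9 s: |Δx| = |-11 − 8| = 19 m
9–13 s: |Δx| = |-2 − -11| = 9 m
13–17 s: |Δx| = |-10 − -2| = 8 m
Total path = 64 m; average speed = 64/17 = 64/17 m/s.

64/17 m/s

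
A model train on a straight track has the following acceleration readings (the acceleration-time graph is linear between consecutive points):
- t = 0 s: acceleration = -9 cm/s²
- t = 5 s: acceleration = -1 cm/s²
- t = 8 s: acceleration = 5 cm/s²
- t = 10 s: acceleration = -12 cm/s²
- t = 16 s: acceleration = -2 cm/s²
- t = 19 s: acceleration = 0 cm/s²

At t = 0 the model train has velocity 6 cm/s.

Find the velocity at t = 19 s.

Δv equals the area under the a-t graph; then v = v₀ + Δv.
0–5 s: ½(-9 + -1)(5) = -25 cm/s
5–8 s: ½(-1 + 5)(3) = 6 cm/s
8–10 s: ½(5 + -12)(2) = -7 cm/s
10–16 s: ½(-12 + -2)(6) = -42 cm/s
16–19 s: ½(-2 + 0)(3) = -3 cm/s
Δv = -71 cm/s, so v(19) = 6 + (-71) = -65 cm/s.

-65 cm/s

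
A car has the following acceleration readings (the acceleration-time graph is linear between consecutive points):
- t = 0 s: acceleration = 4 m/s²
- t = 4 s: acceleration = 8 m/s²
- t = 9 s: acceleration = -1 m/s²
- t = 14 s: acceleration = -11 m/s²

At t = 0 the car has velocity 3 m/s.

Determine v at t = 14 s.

Δv equals the area under the a-t graph; then v = v₀ + Δv.
0–4 s: ½(4 + 8)(4) = 24 m/s
4–9 s: ½(8 + -1)(5) = 17.5 m/s
9–14 s: ½(-1 + -11)(5) = -30 m/s
Δv = 11.5 m/s, so v(14) = 3 + (11.5) = 14.5 m/s.

14.5 m/s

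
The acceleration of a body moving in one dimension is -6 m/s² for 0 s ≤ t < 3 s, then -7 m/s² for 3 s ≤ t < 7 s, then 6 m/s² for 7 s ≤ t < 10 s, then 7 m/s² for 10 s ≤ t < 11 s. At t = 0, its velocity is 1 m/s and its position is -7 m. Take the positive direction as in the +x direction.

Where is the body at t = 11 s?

-286.5 m

On each constant-a segment, Δv = aΔt and Δx = v₀Δt + ½aΔt²; chain segment to segment.
0–3 s: v starts 1 m/s; Δx = 1·3 + ½·-6·3² = -24 m; v ends -17 m/s.
3–7 s: v starts -17 m/s; Δx = -17·4 + ½·-7·4² = -124 m; v ends -45 m/s.
7–10 s: v starts -45 m/s; Δx = -45·3 + ½·6·3² = -108 m; v ends -27 m/s.
10–11 s: v starts -27 m/s; Δx = -27·1 + ½·7·1² = -23.5 m; v ends -20 m/s.
x(11) = -7 + Σ Δx = -286.5 m.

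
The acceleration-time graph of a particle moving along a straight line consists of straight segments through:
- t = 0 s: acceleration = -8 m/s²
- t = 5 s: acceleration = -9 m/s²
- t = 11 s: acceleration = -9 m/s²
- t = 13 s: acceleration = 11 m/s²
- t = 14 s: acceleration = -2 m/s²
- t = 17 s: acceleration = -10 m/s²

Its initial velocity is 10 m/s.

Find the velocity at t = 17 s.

-98 m/s

Δv equals the area under the a-t graph; then v = v₀ + Δv.
0–5 s: ½(-8 + -9)(5) = -42.5 m/s
5–11 s: -9 × 6 = -54 m/s
11–13 s: ½(-9 + 11)(2) = 2 m/s
13–14 s: ½(11 + -2)(1) = 4.5 m/s
14–17 s: ½(-2 + -10)(3) = -18 m/s
Δv = -108 m/s, so v(17) = 10 + (-108) = -98 m/s.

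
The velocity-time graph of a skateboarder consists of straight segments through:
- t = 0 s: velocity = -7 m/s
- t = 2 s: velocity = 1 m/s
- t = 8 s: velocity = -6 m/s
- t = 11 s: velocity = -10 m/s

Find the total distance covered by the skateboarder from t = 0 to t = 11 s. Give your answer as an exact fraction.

Distance (not displacement) is the total path length: add the absolute areas under v-t.
0–2 s: v = 0 at t = 1.75 s; triangle areas 6.125 + 0.125 = 6.25 m
2–8 s: v = 0 at t = 20/7 s; triangle areas 3/7 + 108/7 = 111/7 m
8–11 s: |½(-6 + -10)(3)| = 24 m
Total distance = 1291/28 m

1291/28 m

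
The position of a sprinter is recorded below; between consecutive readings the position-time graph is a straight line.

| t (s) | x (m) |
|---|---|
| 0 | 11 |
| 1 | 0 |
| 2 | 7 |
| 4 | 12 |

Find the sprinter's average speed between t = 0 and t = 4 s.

5.75 m/s

Average speed = (total path length)/(elapsed time); on a piecewise-linear x-t graph the path length is Σ|Δx|.
0–1 s: |Δx| = |0 − 11| = 11 m
1–2 s: |Δx| = |7 − 0| = 7 m
2–4 s: |Δx| = |12 − 7| = 5 m
Total path = 23 m; average speed = 23/4 = 5.75 m/s.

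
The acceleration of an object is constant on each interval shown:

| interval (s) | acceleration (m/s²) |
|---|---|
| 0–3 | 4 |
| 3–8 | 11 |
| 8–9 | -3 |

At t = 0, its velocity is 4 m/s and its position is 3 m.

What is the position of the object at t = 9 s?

320 m

On each constant-a segment, Δv = aΔt and Δx = v₀Δt + ½aΔt²; chain segment to segment.
0–3 s: v starts 4 m/s; Δx = 4·3 + ½·4·3² = 30 m; v ends 16 m/s.
3–8 s: v starts 16 m/s; Δx = 16·5 + ½·11·5² = 217.5 m; v ends 71 m/s.
8–9 s: v starts 71 m/s; Δx = 71·1 + ½·-3·1² = 69.5 m; v ends 68 m/s.
x(9) = 3 + Σ Δx = 320 m.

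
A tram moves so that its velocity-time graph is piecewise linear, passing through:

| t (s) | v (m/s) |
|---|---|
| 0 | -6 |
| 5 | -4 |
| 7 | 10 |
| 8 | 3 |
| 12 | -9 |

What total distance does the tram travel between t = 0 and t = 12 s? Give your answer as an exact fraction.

Distance (not displacement) is the total path length: add the absolute areas under v-t.
0–5 s: |½(-6 + -4)(5)| = 25 m
5–7 s: v = 0 at t = 39/7 s; triangle areas 8/7 + 50/7 = 58/7 m
7–8 s: |½(10 + 3)(1)| = 6.5 m
8–12 s: v = 0 at t = 9 s; triangle areas 1.5 + 13.5 = 15 m
Total distance = 767/14 m

767/14 m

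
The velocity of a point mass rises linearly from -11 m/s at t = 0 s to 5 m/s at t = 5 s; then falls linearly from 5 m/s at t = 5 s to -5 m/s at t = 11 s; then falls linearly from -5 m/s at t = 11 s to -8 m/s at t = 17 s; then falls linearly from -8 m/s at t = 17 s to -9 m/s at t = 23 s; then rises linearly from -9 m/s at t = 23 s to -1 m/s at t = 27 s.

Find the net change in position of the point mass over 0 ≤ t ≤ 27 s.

-125 m

Net displacement equals the area under the velocity-time graph (areas below the axis count negative).
0–5 s: ½(-11 + 5)(5) = -15 m
5–11 s: ½(5 + -5)(6) = 0 m
11–17 s: ½(-5 + -8)(6) = -39 m
17–23 s: ½(-8 + -9)(6) = -51 m
23–27 s: ½(-9 + -1)(4) = -20 m
Net displacement = -125 m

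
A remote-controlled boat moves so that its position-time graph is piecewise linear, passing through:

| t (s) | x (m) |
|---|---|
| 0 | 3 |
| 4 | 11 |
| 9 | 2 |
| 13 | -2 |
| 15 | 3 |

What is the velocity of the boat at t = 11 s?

-1 m/s

Velocity is the slope of the x-t graph on 9–13 s: (-2 − 2)/(13 − 9) = -1 m/s.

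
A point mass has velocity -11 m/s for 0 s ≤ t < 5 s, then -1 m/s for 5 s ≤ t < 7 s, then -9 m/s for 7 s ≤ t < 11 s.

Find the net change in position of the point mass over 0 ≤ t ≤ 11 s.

Displacement is the signed area under the v-t curve.
0–5 s: -11 × 5 = -55 m
5–7 s: -1 × 2 = -2 m
7–11 s: -9 × 4 = -36 m
Net displacement = -93 m

-93 m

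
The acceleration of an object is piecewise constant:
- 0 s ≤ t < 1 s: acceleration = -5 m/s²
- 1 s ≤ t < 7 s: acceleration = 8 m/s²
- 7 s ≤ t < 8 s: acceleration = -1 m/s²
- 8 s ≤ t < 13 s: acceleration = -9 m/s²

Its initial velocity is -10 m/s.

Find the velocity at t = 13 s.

Δv equals the area under the a-t graph; then v = v₀ + Δv.
0–1 s: -5 × 1 = -5 m/s
1–7 s: 8 × 6 = 48 m/s
7–8 s: -1 × 1 = -1 m/s
8–13 s: -9 × 5 = -45 m/s
Δv = -3 m/s, so v(13) = -10 + (-3) = -13 m/s.

-13 m/s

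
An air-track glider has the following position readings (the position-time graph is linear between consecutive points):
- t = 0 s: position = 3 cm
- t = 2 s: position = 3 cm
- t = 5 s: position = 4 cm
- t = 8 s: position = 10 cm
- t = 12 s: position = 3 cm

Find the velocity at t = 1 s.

Velocity is the slope of the x-t graph on 0–2 s: (3 − 3)/(2 − 0) = 0 cm/s.

0 cm/s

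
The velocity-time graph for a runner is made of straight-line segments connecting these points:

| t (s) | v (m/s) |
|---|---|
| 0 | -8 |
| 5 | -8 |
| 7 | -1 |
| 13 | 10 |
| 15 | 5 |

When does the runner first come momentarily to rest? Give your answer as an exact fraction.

v changes sign on 7–13 s (from -1 to 10); the graph is linear there, so v = 0 at t = 7 + (1)·(13 − 7)/(10 − -1) = 83/11 s.

t = 83/11 s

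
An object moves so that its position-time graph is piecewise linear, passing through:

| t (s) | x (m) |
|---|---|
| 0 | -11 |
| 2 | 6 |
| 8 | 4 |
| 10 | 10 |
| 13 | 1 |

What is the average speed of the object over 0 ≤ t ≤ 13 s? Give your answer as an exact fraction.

Average speed = (total path length)/(elapsed time); on a piecewise-linear x-t graph the path length is Σ|Δx|.
0–2 s: |Δx| = |6 − -11| = 17 m
2–8 s: |Δx| = |4 − 6| = 2 m
8–10 s: |Δx| = |10 − 4| = 6 m
10–13 s: |Δx| = |1 − 10| = 9 m
Total path = 34 m; average speed = 34/13 = 34/13 m/s.

34/13 m/s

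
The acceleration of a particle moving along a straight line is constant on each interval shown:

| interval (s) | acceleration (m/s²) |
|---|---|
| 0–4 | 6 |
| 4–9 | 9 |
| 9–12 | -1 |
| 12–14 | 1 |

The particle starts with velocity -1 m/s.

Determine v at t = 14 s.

67 m/s

Δv equals the area under the a-t graph; then v = v₀ + Δv.
0–4 s: 6 × 4 = 24 m/s
4–9 s: 9 × 5 = 45 m/s
9–12 s: -1 × 3 = -3 m/s
12–14 s: 1 × 2 = 2 m/s
Δv = 68 m/s, so v(14) = -1 + (68) = 67 m/s.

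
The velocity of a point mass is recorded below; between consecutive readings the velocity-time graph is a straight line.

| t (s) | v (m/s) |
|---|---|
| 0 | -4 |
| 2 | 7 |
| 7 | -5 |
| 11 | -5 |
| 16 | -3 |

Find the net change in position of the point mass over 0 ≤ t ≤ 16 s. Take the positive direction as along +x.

Displacement is the signed area under the v-t curve.
0–2 s: ½(-4 + 7)(2) = 3 m
2–7 s: ½(7 + -5)(5) = 5 m
7–11 s: -5 × 4 = -20 m
11–16 s: ½(-5 + -3)(5) = -20 m
Net displacement = -32 m

-32 m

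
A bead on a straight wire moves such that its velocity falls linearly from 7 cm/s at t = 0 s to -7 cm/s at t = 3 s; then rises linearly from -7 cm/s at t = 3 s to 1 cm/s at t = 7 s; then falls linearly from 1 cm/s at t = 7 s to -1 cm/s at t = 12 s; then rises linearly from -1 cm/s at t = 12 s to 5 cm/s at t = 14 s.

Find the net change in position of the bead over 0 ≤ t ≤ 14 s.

-8 cm

Net displacement equals the area under the velocity-time graph (areas below the axis count negative).
0–3 s: ½(7 + -7)(3) = 0 cm
3–7 s: ½(-7 + 1)(4) = -12 cm
7–12 s: ½(1 + -1)(5) = 0 cm
12–14 s: ½(-1 + 5)(2) = 4 cm
Net displacement = -8 cm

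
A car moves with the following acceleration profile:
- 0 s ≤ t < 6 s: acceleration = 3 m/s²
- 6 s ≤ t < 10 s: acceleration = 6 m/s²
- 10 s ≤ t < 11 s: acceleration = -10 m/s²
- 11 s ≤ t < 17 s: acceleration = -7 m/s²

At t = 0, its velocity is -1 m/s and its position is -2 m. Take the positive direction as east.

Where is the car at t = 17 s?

On each constant-a segment, Δv = aΔt and Δx = v₀Δt + ½aΔt²; chain segment to segment.
0–6 s: v starts -1 m/s; Δx = -1·6 + ½·3·6² = 48 m; v ends 17 m/s.
6–10 s: v starts 17 m/s; Δx = 17·4 + ½·6·4² = 116 m; v ends 41 m/s.
10–11 s: v starts 41 m/s; Δx = 41·1 + ½·-10·1² = 36 m; v ends 31 m/s.
11–17 s: v starts 31 m/s; Δx = 31·6 + ½·-7·6² = 60 m; v ends -11 m/s.
x(17) = -2 + Σ Δx = 258 m.

258 m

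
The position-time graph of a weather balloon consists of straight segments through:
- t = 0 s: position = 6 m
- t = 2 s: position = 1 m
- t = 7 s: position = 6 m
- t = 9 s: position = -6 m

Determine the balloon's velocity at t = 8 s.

-6 m/s

Velocity is the slope of the x-t graph on 7–9 s: (-6 − 6)/(9 − 7) = -6 m/s.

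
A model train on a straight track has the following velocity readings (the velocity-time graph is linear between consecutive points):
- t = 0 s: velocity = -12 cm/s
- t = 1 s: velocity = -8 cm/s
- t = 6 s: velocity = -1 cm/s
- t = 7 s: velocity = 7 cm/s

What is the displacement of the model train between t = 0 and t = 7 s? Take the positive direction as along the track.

Displacement is the signed area under the v-t curve.
0–1 s: ½(-12 + -8)(1) = -10 cm
1–6 s: ½(-8 + -1)(5) = -22.5 cm
6–7 s: ½(-1 + 7)(1) = 3 cm
Net displacement = -29.5 cm

-29.5 cm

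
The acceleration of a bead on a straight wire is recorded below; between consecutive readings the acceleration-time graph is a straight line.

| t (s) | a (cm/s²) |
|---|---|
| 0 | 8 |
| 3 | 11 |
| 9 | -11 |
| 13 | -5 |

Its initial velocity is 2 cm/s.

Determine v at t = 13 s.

-1.5 cm/s

Δv equals the area under the a-t graph; then v = v₀ + Δv.
0–3 s: ½(8 + 11)(3) = 28.5 cm/s
3–9 s: ½(11 + -11)(6) = 0 cm/s
9–13 s: ½(-11 + -5)(4) = -32 cm/s
Δv = -3.5 cm/s, so v(13) = 2 + (-3.5) = -1.5 cm/s.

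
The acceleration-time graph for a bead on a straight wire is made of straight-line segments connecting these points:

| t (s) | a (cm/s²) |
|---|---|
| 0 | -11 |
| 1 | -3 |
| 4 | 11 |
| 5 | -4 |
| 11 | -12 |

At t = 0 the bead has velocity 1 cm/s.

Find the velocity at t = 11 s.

Δv equals the area under the a-t graph; then v = v₀ + Δv.
0–1 s: ½(-11 + -3)(1) = -7 cm/s
1–4 s: ½(-3 + 11)(3) = 12 cm/s
4–5 s: ½(11 + -4)(1) = 3.5 cm/s
5–11 s: ½(-4 + -12)(6) = -48 cm/s
Δv = -39.5 cm/s, so v(11) = 1 + (-39.5) = -38.5 cm/s.

-38.5 cm/s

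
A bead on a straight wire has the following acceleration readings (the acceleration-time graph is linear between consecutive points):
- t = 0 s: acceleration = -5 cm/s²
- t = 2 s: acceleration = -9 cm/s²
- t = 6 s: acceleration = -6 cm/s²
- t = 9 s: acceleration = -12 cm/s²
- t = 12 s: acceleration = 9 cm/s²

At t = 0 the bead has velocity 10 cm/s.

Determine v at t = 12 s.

-65.5 cm/s

Δv equals the area under the a-t graph; then v = v₀ + Δv.
0–2 s: ½(-5 + -9)(2) = -14 cm/s
2–6 s: ½(-9 + -6)(4) = -30 cm/s
6–9 s: ½(-6 + -12)(3) = -27 cm/s
9–12 s: ½(-12 + 9)(3) = -4.5 cm/s
Δv = -75.5 cm/s, so v(12) = 10 + (-75.5) = -65.5 cm/s.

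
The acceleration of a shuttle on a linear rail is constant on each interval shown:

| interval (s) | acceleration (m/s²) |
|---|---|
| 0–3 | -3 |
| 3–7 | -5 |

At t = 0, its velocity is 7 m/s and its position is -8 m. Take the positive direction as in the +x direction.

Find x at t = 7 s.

On each constant-a segment, Δv = aΔt and Δx = v₀Δt + ½aΔt²; chain segment to segment.
0–3 s: v starts 7 m/s; Δx = 7·3 + ½·-3·3² = 7.5 m; v ends -2 m/s.
3–7 s: v starts -2 m/s; Δx = -2·4 + ½·-5·4² = -48 m; v ends -22 m/s.
x(7) = -8 + Σ Δx = -48.5 m.

-48.5 m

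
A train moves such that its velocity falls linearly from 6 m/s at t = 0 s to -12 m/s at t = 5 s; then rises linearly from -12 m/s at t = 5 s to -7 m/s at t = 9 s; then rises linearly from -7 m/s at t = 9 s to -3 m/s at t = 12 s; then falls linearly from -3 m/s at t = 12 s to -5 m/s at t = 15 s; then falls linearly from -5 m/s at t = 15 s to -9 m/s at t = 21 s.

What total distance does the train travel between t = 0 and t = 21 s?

Total distance travelled is ∫|v| dt — sum the magnitudes of each area piece.
0–5 s: v = 0 at t = 5/3 s; triangle areas 5 + 20 = 25 m
5–9 s: |½(-12 + -7)(4)| = 38 m
9–12 s: |½(-7 + -3)(3)| = 15 m
12–15 s: |½(-3 + -5)(3)| = 12 m
15–21 s: |½(-5 + -9)(6)| = 42 m
Total distance = 132 m

132 m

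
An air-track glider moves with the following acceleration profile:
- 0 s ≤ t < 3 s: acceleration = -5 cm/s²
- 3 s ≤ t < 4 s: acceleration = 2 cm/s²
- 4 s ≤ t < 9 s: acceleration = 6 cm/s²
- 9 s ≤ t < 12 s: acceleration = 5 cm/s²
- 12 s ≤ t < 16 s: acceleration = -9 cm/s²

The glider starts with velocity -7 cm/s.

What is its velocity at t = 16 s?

Δv equals the area under the a-t graph; then v = v₀ + Δv.
0–3 s: -5 × 3 = -15 cm/s
3–4 s: 2 × 1 = 2 cm/s
4–9 s: 6 × 5 = 30 cm/s
9–12 s: 5 × 3 = 15 cm/s
12–16 s: -9 × 4 = -36 cm/s
Δv = -4 cm/s, so v(16) = -7 + (-4) = -11 cm/s.

-11 cm/s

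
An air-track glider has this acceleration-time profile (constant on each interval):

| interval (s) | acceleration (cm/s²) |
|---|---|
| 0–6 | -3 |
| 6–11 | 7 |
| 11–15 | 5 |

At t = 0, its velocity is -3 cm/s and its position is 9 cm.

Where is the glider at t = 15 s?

On each constant-a segment, Δv = aΔt and Δx = v₀Δt + ½aΔt²; chain segment to segment.
0–6 s: v starts -3 cm/s; Δx = -3·6 + ½·-3·6² = -72 cm; v ends -21 cm/s.
6–11 s: v starts -21 cm/s; Δx = -21·5 + ½·7·5² = -17.5 cm; v ends 14 cm/s.
11–15 s: v starts 14 cm/s; Δx = 14·4 + ½·5·4² = 96 cm; v ends 34 cm/s.
x(15) = 9 + Σ Δx = 15.5 cm.

15.5 cm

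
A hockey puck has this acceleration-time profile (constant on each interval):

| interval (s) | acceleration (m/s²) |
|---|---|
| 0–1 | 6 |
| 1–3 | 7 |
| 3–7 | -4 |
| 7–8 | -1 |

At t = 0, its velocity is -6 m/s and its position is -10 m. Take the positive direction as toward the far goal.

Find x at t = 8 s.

On each constant-a segment, Δv = aΔt and Δx = v₀Δt + ½aΔt²; chain segment to segment.
0–1 s: v starts -6 m/s; Δx = -6·1 + ½·6·1² = -3 m; v ends 0 m/s.
1–3 s: v starts 0 m/s; Δx = 0·2 + ½·7·2² = 14 m; v ends 14 m/s.
3–7 s: v starts 14 m/s; Δx = 14·4 + ½·-4·4² = 24 m; v ends -2 m/s.
7–8 s: v starts -2 m/s; Δx = -2·1 + ½·-1·1² = -2.5 m; v ends -3 m/s.
x(8) = -10 + Σ Δx = 22.5 m.

22.5 m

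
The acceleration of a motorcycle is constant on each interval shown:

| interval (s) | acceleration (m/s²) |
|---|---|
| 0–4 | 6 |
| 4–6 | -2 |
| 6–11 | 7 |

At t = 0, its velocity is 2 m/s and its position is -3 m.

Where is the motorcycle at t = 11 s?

298.5 m

On each constant-a segment, Δv = aΔt and Δx = v₀Δt + ½aΔt²; chain segment to segment.
0–4 s: v starts 2 m/s; Δx = 2·4 + ½·6·4² = 56 m; v ends 26 m/s.
4–6 s: v starts 26 m/s; Δx = 26·2 + ½·-2·2² = 48 m; v ends 22 m/s.
6–11 s: v starts 22 m/s; Δx = 22·5 + ½·7·5² = 197.5 m; v ends 57 m/s.
x(11) = -3 + Σ Δx = 298.5 m.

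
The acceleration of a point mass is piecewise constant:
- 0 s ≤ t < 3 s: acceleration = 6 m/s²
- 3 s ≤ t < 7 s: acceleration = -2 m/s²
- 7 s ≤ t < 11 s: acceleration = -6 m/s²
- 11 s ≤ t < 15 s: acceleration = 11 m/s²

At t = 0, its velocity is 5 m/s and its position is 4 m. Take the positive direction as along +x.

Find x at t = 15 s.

186 m

On each constant-a segment, Δv = aΔt and Δx = v₀Δt + ½aΔt²; chain segment to segment.
0–3 s: v starts 5 m/s; Δx = 5·3 + ½·6·3² = 42 m; v ends 23 m/s.
3–7 s: v starts 23 m/s; Δx = 23·4 + ½·-2·4² = 76 m; v ends 15 m/s.
7–11 s: v starts 15 m/s; Δx = 15·4 + ½·-6·4² = 12 m; v ends -9 m/s.
11–15 s: v starts -9 m/s; Δx = -9·4 + ½·11·4² = 52 m; v ends 35 m/s.
x(15) = 4 + Σ Δx = 186 m.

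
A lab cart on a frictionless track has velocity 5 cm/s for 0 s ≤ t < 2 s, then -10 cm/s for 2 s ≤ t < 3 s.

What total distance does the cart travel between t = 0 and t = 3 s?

20 cm

Distance (not displacement) is the total path length: add the absolute areas under v-t.
0–2 s: |5| × 2 = 10 cm
2–3 s: |-10| × 1 = 10 cm
Total distance = 20 cm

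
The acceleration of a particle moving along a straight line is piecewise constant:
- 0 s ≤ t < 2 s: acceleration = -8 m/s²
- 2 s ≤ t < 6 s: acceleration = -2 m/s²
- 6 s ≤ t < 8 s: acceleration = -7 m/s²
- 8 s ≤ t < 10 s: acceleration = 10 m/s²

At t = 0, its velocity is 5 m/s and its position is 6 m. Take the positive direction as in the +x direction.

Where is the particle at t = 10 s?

On each constant-a segment, Δv = aΔt and Δx = v₀Δt + ½aΔt²; chain segment to segment.
0–2 s: v starts 5 m/s; Δx = 5·2 + ½·-8·2² = -6 m; v ends -11 m/s.
2–6 s: v starts -11 m/s; Δx = -11·4 + ½·-2·4² = -60 m; v ends -19 m/s.
6–8 s: v starts -19 m/s; Δx = -19·2 + ½·-7·2² = -52 m; v ends -33 m/s.
8–10 s: v starts -33 m/s; Δx = -33·2 + ½·10·2² = -46 m; v ends -13 m/s.
x(10) = 6 + Σ Δx = -158 m.

-158 m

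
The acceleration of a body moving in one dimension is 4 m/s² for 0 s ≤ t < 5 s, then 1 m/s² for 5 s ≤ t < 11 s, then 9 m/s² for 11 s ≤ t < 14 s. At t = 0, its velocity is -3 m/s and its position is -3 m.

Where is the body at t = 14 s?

On each constant-a segment, Δv = aΔt and Δx = v₀Δt + ½aΔt²; chain segment to segment.
0–5 s: v starts -3 m/s; Δx = -3·5 + ½·4·5² = 35 m; v ends 17 m/s.
5–11 s: v starts 17 m/s; Δx = 17·6 + ½·1·6² = 120 m; v ends 23 m/s.
11–14 s: v starts 23 m/s; Δx = 23·3 + ½·9·3² = 109.5 m; v ends 50 m/s.
x(14) = -3 + Σ Δx = 261.5 m.

261.5 m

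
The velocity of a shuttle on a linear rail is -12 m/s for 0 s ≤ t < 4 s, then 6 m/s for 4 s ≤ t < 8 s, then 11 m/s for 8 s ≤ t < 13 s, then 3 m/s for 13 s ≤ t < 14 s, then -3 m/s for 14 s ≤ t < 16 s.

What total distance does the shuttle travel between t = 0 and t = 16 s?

136 m

Distance (not displacement) is the total path length: add the absolute areas under v-t.
0–4 s: |-12| × 4 = 48 m
4–8 s: |6| × 4 = 24 m
8–13 s: |11| × 5 = 55 m
13–14 s: |3| × 1 = 3 m
14–16 s: |-3| × 2 = 6 m
Total distance = 136 m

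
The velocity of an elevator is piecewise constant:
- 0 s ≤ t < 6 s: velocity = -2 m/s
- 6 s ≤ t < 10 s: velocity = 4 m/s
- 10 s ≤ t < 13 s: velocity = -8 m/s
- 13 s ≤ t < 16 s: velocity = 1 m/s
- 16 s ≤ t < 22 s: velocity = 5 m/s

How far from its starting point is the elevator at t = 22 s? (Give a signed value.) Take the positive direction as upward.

13 m

Net displacement equals the area under the velocity-time graph (areas below the axis count negative).
0–6 s: -2 × 6 = -12 m
6–10 s: 4 × 4 = 16 m
10–13 s: -8 × 3 = -24 m
13–16 s: 1 × 3 = 3 m
16–22 s: 5 × 6 = 30 m
Net displacement = 13 m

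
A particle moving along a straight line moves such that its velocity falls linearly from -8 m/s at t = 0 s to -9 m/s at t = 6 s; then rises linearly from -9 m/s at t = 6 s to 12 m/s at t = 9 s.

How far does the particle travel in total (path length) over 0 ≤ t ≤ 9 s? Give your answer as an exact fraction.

Distance (not displacement) is the total path length: add the absolute areas under v-t.
0–6 s: |½(-8 + -9)(6)| = 51 m
6–9 s: v = 0 at t = 51/7 s; triangle areas 81/14 + 72/7 = 225/14 m
Total distance = 939/14 m

939/14 m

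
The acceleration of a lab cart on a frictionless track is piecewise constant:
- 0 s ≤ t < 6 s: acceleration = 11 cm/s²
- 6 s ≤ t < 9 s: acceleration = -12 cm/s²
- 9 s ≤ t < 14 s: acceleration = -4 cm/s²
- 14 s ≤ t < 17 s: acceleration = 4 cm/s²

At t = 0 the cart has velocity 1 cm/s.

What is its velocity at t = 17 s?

Δv equals the area under the a-t graph; then v = v₀ + Δv.
0–6 s: 11 × 6 = 66 cm/s
6–9 s: -12 × 3 = -36 cm/s
9–14 s: -4 × 5 = -20 cm/s
14–17 s: 4 × 3 = 12 cm/s
Δv = 22 cm/s, so v(17) = 1 + (22) = 23 cm/s.

23 cm/s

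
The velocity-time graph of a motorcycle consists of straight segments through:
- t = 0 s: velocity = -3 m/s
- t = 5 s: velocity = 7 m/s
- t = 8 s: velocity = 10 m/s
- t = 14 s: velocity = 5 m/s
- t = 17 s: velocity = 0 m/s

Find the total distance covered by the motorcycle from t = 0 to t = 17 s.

Distance (not displacement) is the total path length: add the absolute areas under v-t.
0–5 s: v = 0 at t = 1.5 s; triangle areas 2.25 + 12.25 = 14.5 m
5–8 s: |½(7 + 10)(3)| = 25.5 m
8–14 s: |½(10 + 5)(6)| = 45 m
14–17 s: |½(5 + 0)(3)| = 7.5 m
Total distance = 92.5 m

92.5 m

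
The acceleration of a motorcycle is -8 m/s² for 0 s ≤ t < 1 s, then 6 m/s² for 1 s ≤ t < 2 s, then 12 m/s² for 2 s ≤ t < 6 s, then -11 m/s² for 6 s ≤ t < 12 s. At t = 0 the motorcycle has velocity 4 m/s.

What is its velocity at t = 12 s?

Δv equals the area under the a-t graph; then v = v₀ + Δv.
0–1 s: -8 × 1 = -8 m/s
1–2 s: 6 × 1 = 6 m/s
2–6 s: 12 × 4 = 48 m/s
6–12 s: -11 × 6 = -66 m/s
Δv = -20 m/s, so v(12) = 4 + (-20) = -16 m/s.

-16 m/s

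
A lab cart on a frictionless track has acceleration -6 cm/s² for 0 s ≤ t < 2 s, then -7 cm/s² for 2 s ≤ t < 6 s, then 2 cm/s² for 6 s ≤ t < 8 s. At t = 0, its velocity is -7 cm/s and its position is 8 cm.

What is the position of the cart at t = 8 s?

-240 cm

On each constant-a segment, Δv = aΔt and Δx = v₀Δt + ½aΔt²; chain segment to segment.
0–2 s: v starts -7 cm/s; Δx = -7·2 + ½·-6·2² = -26 cm; v ends -19 cm/s.
2–6 s: v starts -19 cm/s; Δx = -19·4 + ½·-7·4² = -132 cm; v ends -47 cm/s.
6–8 s: v starts -47 cm/s; Δx = -47·2 + ½·2·2² = -90 cm; v ends -43 cm/s.
x(8) = 8 + Σ Δx = -240 cm.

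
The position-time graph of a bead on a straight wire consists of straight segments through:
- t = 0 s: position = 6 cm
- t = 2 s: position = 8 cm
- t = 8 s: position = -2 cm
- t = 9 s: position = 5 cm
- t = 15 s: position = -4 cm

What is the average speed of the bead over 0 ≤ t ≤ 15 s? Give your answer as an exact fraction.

28/15 cm/s

Average speed = (total path length)/(elapsed time); on a piecewise-linear x-t graph the path length is Σ|Δx|.
0–2 s: |Δx| = |8 − 6| = 2 cm
2–8 s: |Δx| = |-2 − 8| = 10 cm
8–9 s: |Δx| = |5 − -2| = 7 cm
9–15 s: |Δx| = |-4 − 5| = 9 cm
Total path = 28 cm; average speed = 28/15 = 28/15 cm/s.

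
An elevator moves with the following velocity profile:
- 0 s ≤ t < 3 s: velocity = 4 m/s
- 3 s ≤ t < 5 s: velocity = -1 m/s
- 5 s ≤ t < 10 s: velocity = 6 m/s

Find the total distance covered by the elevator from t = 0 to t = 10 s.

Distance (not displacement) is the total path length: add the absolute areas under v-t.
0–3 s: |4| × 3 = 12 m
3–5 s: |-1| × 2 = 2 m
5–10 s: |6| × 5 = 30 m
Total distance = 44 m

44 m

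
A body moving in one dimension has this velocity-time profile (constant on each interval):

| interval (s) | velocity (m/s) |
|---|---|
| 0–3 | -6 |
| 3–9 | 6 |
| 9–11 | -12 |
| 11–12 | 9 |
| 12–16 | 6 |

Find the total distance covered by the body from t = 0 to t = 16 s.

Distance (not displacement) is the total path length: add the absolute areas under v-t.
0–3 s: |-6| × 3 = 18 m
3–9 s: |6| × 6 = 36 m
9–11 s: |-12| × 2 = 24 m
11–12 s: |9| × 1 = 9 m
12–16 s: |6| × 4 = 24 m
Total distance = 111 m

111 m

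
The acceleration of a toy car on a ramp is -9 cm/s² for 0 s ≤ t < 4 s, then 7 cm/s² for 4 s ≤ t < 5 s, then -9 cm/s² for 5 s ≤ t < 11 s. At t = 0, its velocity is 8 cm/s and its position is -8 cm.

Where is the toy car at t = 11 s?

On each constant-a segment, Δv = aΔt and Δx = v₀Δt + ½aΔt²; chain segment to segment.
0–4 s: v starts 8 cm/s; Δx = 8·4 + ½·-9·4² = -40 cm; v ends -28 cm/s.
4–5 s: v starts -28 cm/s; Δx = -28·1 + ½·7·1² = -24.5 cm; v ends -21 cm/s.
5–11 s: v starts -21 cm/s; Δx = -21·6 + ½·-9·6² = -288 cm; v ends -75 cm/s.
x(11) = -8 + Σ Δx = -360.5 cm.

-360.5 cm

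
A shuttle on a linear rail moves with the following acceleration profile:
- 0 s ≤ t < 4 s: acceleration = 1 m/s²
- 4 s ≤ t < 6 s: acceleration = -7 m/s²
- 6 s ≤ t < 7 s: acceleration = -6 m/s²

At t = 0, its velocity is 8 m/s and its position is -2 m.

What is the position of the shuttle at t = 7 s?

On each constant-a segment, Δv = aΔt and Δx = v₀Δt + ½aΔt²; chain segment to segment.
0–4 s: v starts 8 m/s; Δx = 8·4 + ½·1·4² = 40 m; v ends 12 m/s.
4–6 s: v starts 12 m/s; Δx = 12·2 + ½·-7·2² = 10 m; v ends -2 m/s.
6–7 s: v starts -2 m/s; Δx = -2·1 + ½·-6·1² = -5 m; v ends -8 m/s.
x(7) = -2 + Σ Δx = 43 m.

43 m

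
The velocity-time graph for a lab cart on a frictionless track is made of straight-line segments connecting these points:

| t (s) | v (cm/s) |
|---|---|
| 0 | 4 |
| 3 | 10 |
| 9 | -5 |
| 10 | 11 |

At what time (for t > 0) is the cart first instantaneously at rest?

t = 7 s

v changes sign on 3–9 s (from 10 to -5); the graph is linear there, so v = 0 at t = 3 + (-10)·(9 − 3)/(-5 − 10) = 7 s.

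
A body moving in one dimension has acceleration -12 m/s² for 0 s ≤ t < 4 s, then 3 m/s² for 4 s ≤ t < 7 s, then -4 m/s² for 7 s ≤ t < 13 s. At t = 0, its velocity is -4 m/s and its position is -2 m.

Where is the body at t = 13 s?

-586.5 m

On each constant-a segment, Δv = aΔt and Δx = v₀Δt + ½aΔt²; chain segment to segment.
0–4 s: v starts -4 m/s; Δx = -4·4 + ½·-12·4² = -112 m; v ends -52 m/s.
4–7 s: v starts -52 m/s; Δx = -52·3 + ½·3·3² = -142.5 m; v ends -43 m/s.
7–13 s: v starts -43 m/s; Δx = -43·6 + ½·-4·6² = -330 m; v ends -67 m/s.
x(13) = -2 + Σ Δx = -586.5 m.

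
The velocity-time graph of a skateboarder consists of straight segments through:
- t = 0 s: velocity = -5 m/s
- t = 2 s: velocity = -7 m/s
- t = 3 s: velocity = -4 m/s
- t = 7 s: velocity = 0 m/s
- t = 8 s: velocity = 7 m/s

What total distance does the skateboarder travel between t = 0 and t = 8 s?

Total distance travelled is ∫|v| dt — sum the magnitudes of each area piece.
0–2 s: |½(-5 + -7)(2)| = 12 m
2–3 s: |½(-7 + -4)(1)| = 5.5 m
3–7 s: |½(-4 + 0)(4)| = 8 m
7–8 s: |½(0 + 7)(1)| = 3.5 m
Total distance = 29 m

29 m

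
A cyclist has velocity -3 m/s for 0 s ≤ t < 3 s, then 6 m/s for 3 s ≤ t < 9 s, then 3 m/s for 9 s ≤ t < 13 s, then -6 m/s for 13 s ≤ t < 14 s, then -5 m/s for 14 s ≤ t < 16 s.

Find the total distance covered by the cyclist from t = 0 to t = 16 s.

73 m

Distance (not displacement) is the total path length: add the absolute areas under v-t.
0–3 s: |-3| × 3 = 9 m
3–9 s: |6| × 6 = 36 m
9–13 s: |3| × 4 = 12 m
13–14 s: |-6| × 1 = 6 m
14–16 s: |-5| × 2 = 10 m
Total distance = 73 m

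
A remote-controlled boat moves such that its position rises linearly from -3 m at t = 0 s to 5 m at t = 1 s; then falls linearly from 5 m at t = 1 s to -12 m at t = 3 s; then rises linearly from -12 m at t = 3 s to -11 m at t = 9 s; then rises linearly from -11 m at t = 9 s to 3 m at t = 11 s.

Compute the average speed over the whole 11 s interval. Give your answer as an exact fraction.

Average speed = (total path length)/(elapsed time); on a piecewise-linear x-t graph the path length is Σ|Δx|.
0–1 s: |Δx| = |5 − -3| = 8 m
1–3 s: |Δx| = |-12 − 5| = 17 m
3–9 s: |Δx| = |-11 − -12| = 1 m
9–11 s: |Δx| = |3 − -11| = 14 m
Total path = 40 m; average speed = 40/11 = 40/11 m/s.

40/11 m/s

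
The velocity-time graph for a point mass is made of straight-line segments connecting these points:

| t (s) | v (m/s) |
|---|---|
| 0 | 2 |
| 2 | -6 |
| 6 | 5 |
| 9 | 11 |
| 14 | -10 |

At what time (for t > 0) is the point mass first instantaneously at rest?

v changes sign on 0–2 s (from 2 to -6); the graph is linear there, so v = 0 at t = 0 + (-2)·(2 − 0)/(-6 − 2) = 0.5 s.

t = 0.5 s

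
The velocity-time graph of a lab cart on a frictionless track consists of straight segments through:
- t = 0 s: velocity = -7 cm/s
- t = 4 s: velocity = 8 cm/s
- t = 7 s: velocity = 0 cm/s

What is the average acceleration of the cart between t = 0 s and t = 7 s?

Average acceleration = Δv/Δt = (0 − -7)/(7 − 0) = 1 cm/s².

1 cm/s²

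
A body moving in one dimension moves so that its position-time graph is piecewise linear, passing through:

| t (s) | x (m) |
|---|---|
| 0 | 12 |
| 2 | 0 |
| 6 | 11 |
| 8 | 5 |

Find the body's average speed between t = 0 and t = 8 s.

Average speed = (total path length)/(elapsed time); on a piecewise-linear x-t graph the path length is Σ|Δx|.
0–2 s: |Δx| = |0 − 12| = 12 m
2–6 s: |Δx| = |11 − 0| = 11 m
6–8 s: |Δx| = |5 − 11| = 6 m
Total path = 29 m; average speed = 29/8 = 3.625 m/s.

3.625 m/s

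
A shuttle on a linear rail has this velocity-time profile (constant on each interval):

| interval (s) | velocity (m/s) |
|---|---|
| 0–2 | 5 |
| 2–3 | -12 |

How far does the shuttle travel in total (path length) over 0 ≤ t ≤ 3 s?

Distance (not displacement) is the total path length: add the absolute areas under v-t.
0–2 s: |5| × 2 = 10 m
2–3 s: |-12| × 1 = 12 m
Total distance = 22 m

22 m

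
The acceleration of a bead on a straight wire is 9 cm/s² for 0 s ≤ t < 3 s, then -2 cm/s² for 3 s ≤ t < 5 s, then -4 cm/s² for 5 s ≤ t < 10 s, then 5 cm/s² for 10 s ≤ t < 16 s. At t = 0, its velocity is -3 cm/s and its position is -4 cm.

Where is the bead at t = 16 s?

On each constant-a segment, Δv = aΔt and Δx = v₀Δt + ½aΔt²; chain segment to segment.
0–3 s: v starts -3 cm/s; Δx = -3·3 + ½·9·3² = 31.5 cm; v ends 24 cm/s.
3–5 s: v starts 24 cm/s; Δx = 24·2 + ½·-2·2² = 44 cm; v ends 20 cm/s.
5–10 s: v starts 20 cm/s; Δx = 20·5 + ½·-4·5² = 50 cm; v ends 0 cm/s.
10–16 s: v starts 0 cm/s; Δx = 0·6 + ½·5·6² = 90 cm; v ends 30 cm/s.
x(16) = -4 + Σ Δx = 211.5 cm.

211.5 cm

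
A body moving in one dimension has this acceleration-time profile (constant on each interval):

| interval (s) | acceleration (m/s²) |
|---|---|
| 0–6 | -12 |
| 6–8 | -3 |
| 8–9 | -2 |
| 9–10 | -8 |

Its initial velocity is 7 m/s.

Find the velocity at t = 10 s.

Δv equals the area under the a-t graph; then v = v₀ + Δv.
0–6 s: -12 × 6 = -72 m/s
6–8 s: -3 × 2 = -6 m/s
8–9 s: -2 × 1 = -2 m/s
9–10 s: -8 × 1 = -8 m/s
Δv = -88 m/s, so v(10) = 7 + (-88) = -81 m/s.

-81 m/s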